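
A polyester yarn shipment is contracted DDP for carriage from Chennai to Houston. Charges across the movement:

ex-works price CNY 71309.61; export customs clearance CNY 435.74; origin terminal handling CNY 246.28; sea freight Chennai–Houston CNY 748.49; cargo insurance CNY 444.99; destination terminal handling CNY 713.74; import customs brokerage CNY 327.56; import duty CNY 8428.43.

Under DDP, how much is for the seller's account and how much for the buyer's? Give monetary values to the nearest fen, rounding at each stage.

DDP: the seller bears all costs including import duty.
Seller's account: goods 71309.61 + export clearance 435.74 + origin terminal 246.28 + freight 748.49 + insurance 444.99 + destination terminal 713.74 + brokerage 327.56 + duty 8428.43 = 82654.84
Buyer's account: 0.00

Seller: CNY 82654.84; buyer: CNY 0.00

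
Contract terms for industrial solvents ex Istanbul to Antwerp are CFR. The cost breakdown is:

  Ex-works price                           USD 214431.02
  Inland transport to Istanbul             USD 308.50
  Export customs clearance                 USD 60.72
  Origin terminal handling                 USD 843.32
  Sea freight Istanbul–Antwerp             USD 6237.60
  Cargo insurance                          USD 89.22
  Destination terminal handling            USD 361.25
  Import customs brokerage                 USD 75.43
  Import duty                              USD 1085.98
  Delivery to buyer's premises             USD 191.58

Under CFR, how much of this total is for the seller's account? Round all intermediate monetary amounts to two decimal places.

Seller's account: USD 221881.16

CFR: the seller pays costs through ocean freight to the destination port, but not insurance.
Seller's account: goods 214431.02 + inland to port 308.50 + export clearance 60.72 + origin terminal 843.32 + freight 6237.60 = 221881.16
Buyer's account: insurance 89.22 + destination terminal 361.25 + brokerage 75.43 + duty 1085.98 + delivery 191.58 = 1803.46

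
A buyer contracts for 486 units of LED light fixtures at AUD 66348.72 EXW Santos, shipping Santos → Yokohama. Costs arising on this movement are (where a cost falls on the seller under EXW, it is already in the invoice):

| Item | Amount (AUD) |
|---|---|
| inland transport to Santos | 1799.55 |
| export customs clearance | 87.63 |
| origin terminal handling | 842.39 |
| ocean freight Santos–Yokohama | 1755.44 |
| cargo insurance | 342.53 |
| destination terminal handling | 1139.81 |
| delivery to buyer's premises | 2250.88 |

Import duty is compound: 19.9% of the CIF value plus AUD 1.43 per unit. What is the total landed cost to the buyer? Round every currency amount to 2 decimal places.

Total landed cost: AUD 89426.01

EXW: the seller makes goods available at their premises; the buyer bears all onward costs.
CIF value = EXW price + inland to port + export clearance + origin terminal + freight + insurance = 66348.72 + 1799.55 + 87.63 + 842.39 + 1755.44 + 342.53 = 71176.26
Ad valorem component: 71176.26 × 19.9% = 14164.08
Specific component: 486 × 1.43 = 694.98
Import duty = 14164.08 + 694.98 = 14859.06
Buyer bears: inland to port 1799.55 + export clearance 87.63 + origin terminal 842.39 + freight 1755.44 + insurance 342.53 + destination terminal 1139.81 + delivery 2250.88 + duty 14859.06 = 23077.29
Landed cost = invoice 66348.72 + 23077.29 = 89426.01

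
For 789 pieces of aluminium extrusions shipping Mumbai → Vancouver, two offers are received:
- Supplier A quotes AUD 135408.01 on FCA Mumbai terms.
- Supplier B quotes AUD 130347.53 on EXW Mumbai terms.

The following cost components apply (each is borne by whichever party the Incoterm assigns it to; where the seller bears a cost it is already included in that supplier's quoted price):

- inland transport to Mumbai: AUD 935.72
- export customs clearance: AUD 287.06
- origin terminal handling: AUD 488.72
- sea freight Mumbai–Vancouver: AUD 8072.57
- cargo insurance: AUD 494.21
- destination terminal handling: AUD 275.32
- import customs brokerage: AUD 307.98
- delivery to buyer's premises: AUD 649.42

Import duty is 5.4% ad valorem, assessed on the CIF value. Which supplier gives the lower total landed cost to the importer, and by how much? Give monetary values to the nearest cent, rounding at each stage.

Supplier A (FCA):
CIF value = FCA price + origin terminal + freight + insurance = 135408.01 + 488.72 + 8072.57 + 494.21 = 144463.51
Import duty = 144463.51 × 5.4% = 7801.03
Buyer bears (A): 488.72 + 8072.57 + 494.21 + 275.32 + 307.98 + 649.42 = 10288.22
Landed cost (A) = invoice 135408.01 + 10288.22 + duty 7801.03 = 153497.26
Supplier B (EXW):
CIF value = EXW price + inland to port + export clearance + origin terminal + freight + insurance = 130347.53 + 935.72 + 287.06 + 488.72 + 8072.57 + 494.21 = 140625.81
Import duty = 140625.81 × 5.4% = 7593.79
Buyer bears (B): 935.72 + 287.06 + 488.72 + 8072.57 + 494.21 + 275.32 + 307.98 + 649.42 = 11511.00
Landed cost (B) = invoice 130347.53 + 11511.00 + duty 7593.79 = 149452.32
Difference = |153497.26 − 149452.32| = 4044.94

Supplier B is cheaper by AUD 4044.94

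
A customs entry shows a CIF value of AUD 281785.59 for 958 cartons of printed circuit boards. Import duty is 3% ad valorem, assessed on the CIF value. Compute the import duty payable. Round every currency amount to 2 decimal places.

Import duty: AUD 8453.57

Import duty = 281785.59 × 3% = 8453.57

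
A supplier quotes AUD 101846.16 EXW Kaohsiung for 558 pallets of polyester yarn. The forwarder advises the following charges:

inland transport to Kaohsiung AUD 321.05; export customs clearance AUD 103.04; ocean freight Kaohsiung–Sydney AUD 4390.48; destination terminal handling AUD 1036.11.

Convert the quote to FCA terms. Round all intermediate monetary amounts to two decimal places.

Not relevant to the conversion: freight, destination terminal — on the buyer under both terms; not part of either seller's price.
From EXW to FCA, the seller additionally bears: inland to port, export clearance.
FCA price = 101846.16 + 321.05 + 103.04 = 102270.25

FCA price: AUD 102270.25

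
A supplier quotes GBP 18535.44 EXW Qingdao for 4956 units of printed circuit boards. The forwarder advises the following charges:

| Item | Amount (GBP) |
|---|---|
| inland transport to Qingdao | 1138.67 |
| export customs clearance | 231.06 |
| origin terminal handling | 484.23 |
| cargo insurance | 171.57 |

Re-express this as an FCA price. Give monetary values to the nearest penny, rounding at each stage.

FCA price: GBP 19905.17

Not relevant to the conversion: origin terminal, insurance — on the buyer under both terms; not part of either seller's price.
From EXW to FCA, the seller additionally bears: inland to port, export clearance.
FCA price = 18535.44 + 1138.67 + 231.06 = 19905.17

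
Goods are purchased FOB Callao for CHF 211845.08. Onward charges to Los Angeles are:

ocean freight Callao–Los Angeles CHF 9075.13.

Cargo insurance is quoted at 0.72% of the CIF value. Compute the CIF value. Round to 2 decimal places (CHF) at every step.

CIF value: CHF 222522.37

Let C be the CIF value. C = FOB price + freight + 0.72% × C
C − 0.72% × C = 211845.08 + 9075.13
0.9928 × C = 220920.21
C = 220920.21 / 0.9928 = 222522.37
Insurance premium = 0.72% × 222522.37 = 1602.16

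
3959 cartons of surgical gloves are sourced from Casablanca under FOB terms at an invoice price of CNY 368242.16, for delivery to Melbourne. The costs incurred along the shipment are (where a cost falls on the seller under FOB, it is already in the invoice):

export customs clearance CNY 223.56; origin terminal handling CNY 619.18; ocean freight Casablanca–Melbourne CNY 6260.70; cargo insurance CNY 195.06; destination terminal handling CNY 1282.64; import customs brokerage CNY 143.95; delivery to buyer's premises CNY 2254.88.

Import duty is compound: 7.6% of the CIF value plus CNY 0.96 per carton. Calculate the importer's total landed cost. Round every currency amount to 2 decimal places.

Total landed cost: CNY 410657.07

FOB: the seller bears costs until goods are on board at the origin port; the buyer bears freight, insurance and all costs thereafter.
Already in the invoice (seller's account under FOB): export clearance, origin terminal — exclude.
CIF value = FOB price + freight + insurance = 368242.16 + 6260.70 + 195.06 = 374697.92
Ad valorem component: 374697.92 × 7.6% = 28477.04
Specific component: 3959 × 0.96 = 3800.64
Import duty = 28477.04 + 3800.64 = 32277.68
Buyer bears: freight 6260.70 + insurance 195.06 + destination terminal 1282.64 + brokerage 143.95 + delivery 2254.88 + duty 32277.68 = 42414.91
Landed cost = invoice 368242.16 + 42414.91 = 410657.07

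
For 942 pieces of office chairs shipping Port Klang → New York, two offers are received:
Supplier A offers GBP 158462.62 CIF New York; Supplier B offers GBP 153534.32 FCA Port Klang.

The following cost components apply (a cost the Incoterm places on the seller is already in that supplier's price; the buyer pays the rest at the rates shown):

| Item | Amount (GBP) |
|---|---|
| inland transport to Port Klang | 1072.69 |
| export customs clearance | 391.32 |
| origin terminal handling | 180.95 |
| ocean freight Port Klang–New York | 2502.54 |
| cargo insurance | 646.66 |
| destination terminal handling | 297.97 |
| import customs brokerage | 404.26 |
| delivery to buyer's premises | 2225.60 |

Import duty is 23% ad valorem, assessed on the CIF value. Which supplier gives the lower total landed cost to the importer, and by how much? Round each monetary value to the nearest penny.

Supplier B is cheaper by GBP 1965.72

Supplier A (CIF):
The CIF price already equals the CIF value: 158462.62
Import duty = 158462.62 × 23% = 36446.40
Buyer bears (A): 297.97 + 404.26 + 2225.60 = 2927.83
Landed cost (A) = invoice 158462.62 + 2927.83 + duty 36446.40 = 197836.85
Supplier B (FCA):
CIF value = FCA price + origin terminal + freight + insurance = 153534.32 + 180.95 + 2502.54 + 646.66 = 156864.47
Import duty = 156864.47 × 23% = 36078.83
Buyer bears (B): 180.95 + 2502.54 + 646.66 + 297.97 + 404.26 + 2225.60 = 6257.98
Landed cost (B) = invoice 153534.32 + 6257.98 + duty 36078.83 = 195871.13
Difference = |197836.85 − 195871.13| = 1965.72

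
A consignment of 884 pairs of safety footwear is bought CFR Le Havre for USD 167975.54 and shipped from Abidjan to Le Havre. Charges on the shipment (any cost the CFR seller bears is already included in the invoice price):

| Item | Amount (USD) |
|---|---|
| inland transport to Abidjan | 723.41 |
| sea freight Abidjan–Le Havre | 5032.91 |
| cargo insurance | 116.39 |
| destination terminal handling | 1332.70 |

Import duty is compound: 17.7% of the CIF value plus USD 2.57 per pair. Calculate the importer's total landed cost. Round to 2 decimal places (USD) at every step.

CFR: the seller pays costs through ocean freight to the destination port, but not insurance.
Already in the invoice (seller's account under CFR): inland to port, freight — exclude.
CIF value = CFR price + insurance = 167975.54 + 116.39 = 168091.93
Ad valorem component: 168091.93 × 17.7% = 29752.27
Specific component: 884 × 2.57 = 2271.88
Import duty = 29752.27 + 2271.88 = 32024.15
Buyer bears: insurance 116.39 + destination terminal 1332.70 + duty 32024.15 = 33473.24
Landed cost = invoice 167975.54 + 33473.24 = 201448.78

Total landed cost: USD 201448.78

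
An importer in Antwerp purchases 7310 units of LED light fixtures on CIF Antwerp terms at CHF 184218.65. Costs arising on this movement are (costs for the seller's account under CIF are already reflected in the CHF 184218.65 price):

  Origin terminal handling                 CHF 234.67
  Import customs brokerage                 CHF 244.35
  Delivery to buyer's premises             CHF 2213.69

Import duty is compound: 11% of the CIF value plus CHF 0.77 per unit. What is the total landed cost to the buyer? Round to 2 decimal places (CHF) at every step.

Total landed cost: CHF 212569.44

CIF: the seller pays costs through ocean freight and marine insurance to the destination port.
Already in the invoice (seller's account under CIF): origin terminal — exclude.
The CIF price already equals the CIF value: 184218.65
Ad valorem component: 184218.65 × 11% = 20264.05
Specific component: 7310 × 0.77 = 5628.70
Import duty = 20264.05 + 5628.70 = 25892.75
Buyer bears: brokerage 244.35 + delivery 2213.69 + duty 25892.75 = 28350.79
Landed cost = invoice 184218.65 + 28350.79 = 212569.44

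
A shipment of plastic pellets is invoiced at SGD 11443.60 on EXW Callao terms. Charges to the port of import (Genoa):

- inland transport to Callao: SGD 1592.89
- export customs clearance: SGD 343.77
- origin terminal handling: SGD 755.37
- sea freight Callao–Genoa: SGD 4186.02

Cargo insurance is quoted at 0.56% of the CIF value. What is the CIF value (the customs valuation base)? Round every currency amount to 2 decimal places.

Let C be the CIF value. C = EXW price + pre-shipment costs + freight + 0.56% × C
C − 0.56% × C = 11443.60 + 1592.89 + 343.77 + 755.37 + 4186.02
0.9944 × C = 18321.65
C = 18321.65 / 0.9944 = 18424.83
Insurance premium = 0.56% × 18424.83 = 103.18

CIF value: SGD 18424.83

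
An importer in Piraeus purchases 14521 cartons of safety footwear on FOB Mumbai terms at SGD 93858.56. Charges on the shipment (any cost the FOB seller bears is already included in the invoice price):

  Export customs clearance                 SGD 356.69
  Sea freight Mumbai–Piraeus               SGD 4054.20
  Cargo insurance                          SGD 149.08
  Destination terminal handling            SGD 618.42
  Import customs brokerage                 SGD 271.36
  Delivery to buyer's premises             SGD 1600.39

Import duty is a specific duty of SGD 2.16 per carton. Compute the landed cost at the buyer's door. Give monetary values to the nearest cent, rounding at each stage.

Total landed cost: SGD 131917.37

FOB: the seller bears costs until goods are on board at the origin port; the buyer bears freight, insurance and all costs thereafter.
Already in the invoice (seller's account under FOB): export clearance — exclude.
CIF value = FOB price + freight + insurance = 93858.56 + 4054.20 + 149.08 = 98061.84
Import duty = 14521 × 2.16 = 31365.36
Buyer bears: freight 4054.20 + insurance 149.08 + destination terminal 618.42 + brokerage 271.36 + delivery 1600.39 + duty 31365.36 = 38058.81
Landed cost = invoice 93858.56 + 38058.81 = 131917.37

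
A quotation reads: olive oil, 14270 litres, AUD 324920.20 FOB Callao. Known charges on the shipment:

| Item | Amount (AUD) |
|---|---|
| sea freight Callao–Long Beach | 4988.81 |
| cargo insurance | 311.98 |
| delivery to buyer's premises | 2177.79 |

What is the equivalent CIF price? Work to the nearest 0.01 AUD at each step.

Not relevant to the conversion: delivery — on the buyer under both terms; not part of either seller's price.
From FOB to CIF, the seller additionally bears: freight, insurance.
CIF price = 324920.20 + 4988.81 + 311.98 = 330220.99

CIF price: AUD 330220.99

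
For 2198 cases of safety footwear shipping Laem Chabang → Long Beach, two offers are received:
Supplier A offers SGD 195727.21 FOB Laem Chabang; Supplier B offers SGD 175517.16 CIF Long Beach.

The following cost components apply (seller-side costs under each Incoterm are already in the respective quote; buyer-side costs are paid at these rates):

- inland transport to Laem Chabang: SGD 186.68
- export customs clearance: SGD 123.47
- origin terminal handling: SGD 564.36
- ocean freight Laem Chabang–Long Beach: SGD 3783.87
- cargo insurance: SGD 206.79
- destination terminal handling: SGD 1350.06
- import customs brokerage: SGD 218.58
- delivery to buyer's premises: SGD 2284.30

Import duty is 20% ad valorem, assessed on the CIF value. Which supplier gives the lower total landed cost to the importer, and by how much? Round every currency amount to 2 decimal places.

Supplier A (FOB):
CIF value = FOB price + freight + insurance = 195727.21 + 3783.87 + 206.79 = 199717.87
Import duty = 199717.87 × 20% = 39943.57
Buyer bears (A): 3783.87 + 206.79 + 1350.06 + 218.58 + 2284.30 = 7843.60
Landed cost (A) = invoice 195727.21 + 7843.60 + duty 39943.57 = 243514.38
Supplier B (CIF):
The CIF price already equals the CIF value: 175517.16
Import duty = 175517.16 × 20% = 35103.43
Buyer bears (B): 1350.06 + 218.58 + 2284.30 = 3852.94
Landed cost (B) = invoice 175517.16 + 3852.94 + duty 35103.43 = 214473.53
Difference = |243514.38 − 214473.53| = 29040.85

Supplier B is cheaper by SGD 29040.85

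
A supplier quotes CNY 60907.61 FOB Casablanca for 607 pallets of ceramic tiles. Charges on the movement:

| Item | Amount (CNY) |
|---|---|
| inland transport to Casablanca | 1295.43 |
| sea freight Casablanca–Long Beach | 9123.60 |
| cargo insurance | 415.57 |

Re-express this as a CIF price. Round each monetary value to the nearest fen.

Not relevant to the conversion: inland to port — on the seller under both FOB and CIF; already in the FOB price and stays in the CIF price.
From FOB to CIF, the seller additionally bears: freight, insurance.
CIF price = 60907.61 + 9123.60 + 415.57 = 70446.78

CIF price: CNY 70446.78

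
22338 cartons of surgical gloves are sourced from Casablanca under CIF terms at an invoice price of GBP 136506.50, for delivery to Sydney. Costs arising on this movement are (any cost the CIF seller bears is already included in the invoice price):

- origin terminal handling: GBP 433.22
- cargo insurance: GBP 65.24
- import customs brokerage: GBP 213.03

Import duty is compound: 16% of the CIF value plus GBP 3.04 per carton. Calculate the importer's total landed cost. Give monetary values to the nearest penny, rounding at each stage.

CIF: the seller pays costs through ocean freight and marine insurance to the destination port.
Already in the invoice (seller's account under CIF): origin terminal, insurance — exclude.
The CIF price already equals the CIF value: 136506.50
Ad valorem component: 136506.50 × 16% = 21841.04
Specific component: 22338 × 3.04 = 67907.52
Import duty = 21841.04 + 67907.52 = 89748.56
Buyer bears: brokerage 213.03 + duty 89748.56 = 89961.59
Landed cost = invoice 136506.50 + 89961.59 = 226468.09

Total landed cost: GBP 226468.09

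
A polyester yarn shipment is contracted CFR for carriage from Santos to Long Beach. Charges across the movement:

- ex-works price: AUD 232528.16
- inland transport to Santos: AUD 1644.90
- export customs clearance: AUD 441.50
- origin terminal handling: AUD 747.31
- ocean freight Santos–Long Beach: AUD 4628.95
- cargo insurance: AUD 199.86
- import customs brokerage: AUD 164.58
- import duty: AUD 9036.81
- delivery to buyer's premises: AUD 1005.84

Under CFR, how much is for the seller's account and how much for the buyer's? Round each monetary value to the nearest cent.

CFR: the seller pays costs through ocean freight to the destination port, but not insurance.
Seller's account: goods 232528.16 + inland to port 1644.90 + export clearance 441.50 + origin terminal 747.31 + freight 4628.95 = 239990.82
Buyer's account: insurance 199.86 + brokerage 164.58 + duty 9036.81 + delivery 1005.84 = 10407.09

Seller: AUD 239990.82; buyer: AUD 10407.09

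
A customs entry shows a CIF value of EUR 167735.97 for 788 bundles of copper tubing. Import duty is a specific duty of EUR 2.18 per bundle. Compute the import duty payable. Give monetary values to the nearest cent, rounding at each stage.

Import duty: EUR 1717.84

Import duty = 788 × 2.18 = 1717.84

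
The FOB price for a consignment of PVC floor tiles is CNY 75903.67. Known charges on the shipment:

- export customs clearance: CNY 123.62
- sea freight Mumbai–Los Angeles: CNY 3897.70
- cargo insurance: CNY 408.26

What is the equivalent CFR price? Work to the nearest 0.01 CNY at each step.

CFR price: CNY 79801.37

Not relevant to the conversion: export clearance — on the seller under both FOB and CFR; already in the FOB price and stays in the CFR price. insurance — on the buyer under both terms; not part of either seller's price.
From FOB to CFR, the seller additionally bears: freight.
CFR price = 75903.67 + 3897.70 = 79801.37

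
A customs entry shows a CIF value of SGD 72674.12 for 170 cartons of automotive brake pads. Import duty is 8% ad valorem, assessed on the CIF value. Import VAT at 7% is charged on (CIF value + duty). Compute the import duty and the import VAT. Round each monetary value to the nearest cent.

Import duty = 72674.12 × 8% = 5813.93
VAT base = CIF + duty = 72674.12 + 5813.93 = 78488.05
Import VAT = 78488.05 × 7% = 5494.16

Import duty: SGD 5813.93; import VAT: SGD 5494.16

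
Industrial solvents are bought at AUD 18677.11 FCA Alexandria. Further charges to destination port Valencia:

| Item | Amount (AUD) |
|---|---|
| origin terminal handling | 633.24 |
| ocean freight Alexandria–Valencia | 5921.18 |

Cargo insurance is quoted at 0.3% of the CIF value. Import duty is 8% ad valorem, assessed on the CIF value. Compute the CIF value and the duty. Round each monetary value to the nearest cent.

Let C be the CIF value. C = FCA price + pre-shipment costs + freight + 0.3% × C
C − 0.3% × C = 18677.11 + 633.24 + 5921.18
0.997 × C = 25231.53
C = 25231.53 / 0.997 = 25307.45
Insurance premium = 0.3% × 25307.45 = 75.92
Import duty = 25307.45 × 8% = 2024.60

CIF value: AUD 25307.45; import duty: AUD 2024.60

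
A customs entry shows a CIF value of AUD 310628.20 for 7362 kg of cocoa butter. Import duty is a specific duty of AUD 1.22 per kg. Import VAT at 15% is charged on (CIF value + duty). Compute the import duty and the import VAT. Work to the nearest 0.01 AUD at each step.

Import duty = 7362 × 1.22 = 8981.64
VAT base = CIF + duty = 310628.20 + 8981.64 = 319609.84
Import VAT = 319609.84 × 15% = 47941.48

Import duty: AUD 8981.64; import VAT: AUD 47941.48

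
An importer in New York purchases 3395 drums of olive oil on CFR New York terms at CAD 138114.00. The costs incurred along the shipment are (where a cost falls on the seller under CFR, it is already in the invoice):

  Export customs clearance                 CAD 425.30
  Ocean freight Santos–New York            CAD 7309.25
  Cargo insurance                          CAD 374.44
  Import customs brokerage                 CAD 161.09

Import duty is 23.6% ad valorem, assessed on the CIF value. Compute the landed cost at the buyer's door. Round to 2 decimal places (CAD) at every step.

Total landed cost: CAD 171332.80

CFR: the seller pays costs through ocean freight to the destination port, but not insurance.
Already in the invoice (seller's account under CFR): export clearance, freight — exclude.
CIF value = CFR price + insurance = 138114.00 + 374.44 = 138488.44
Import duty = 138488.44 × 23.6% = 32683.27
Buyer bears: insurance 374.44 + brokerage 161.09 + duty 32683.27 = 33218.80
Landed cost = invoice 138114.00 + 33218.80 = 171332.80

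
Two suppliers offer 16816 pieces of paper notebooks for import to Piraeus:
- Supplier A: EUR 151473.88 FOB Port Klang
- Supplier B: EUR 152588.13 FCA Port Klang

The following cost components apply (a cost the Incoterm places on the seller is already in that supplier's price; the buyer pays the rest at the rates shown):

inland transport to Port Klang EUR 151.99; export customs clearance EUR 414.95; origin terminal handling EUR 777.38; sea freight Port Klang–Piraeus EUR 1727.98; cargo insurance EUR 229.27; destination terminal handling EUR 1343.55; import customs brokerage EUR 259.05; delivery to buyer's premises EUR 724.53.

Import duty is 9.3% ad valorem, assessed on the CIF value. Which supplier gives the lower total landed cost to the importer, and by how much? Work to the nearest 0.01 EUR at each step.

Supplier A is cheaper by EUR 2067.55

Supplier A (FOB):
CIF value = FOB price + freight + insurance = 151473.88 + 1727.98 + 229.27 = 153431.13
Import duty = 153431.13 × 9.3% = 14269.10
Buyer bears (A): 1727.98 + 229.27 + 1343.55 + 259.05 + 724.53 = 4284.38
Landed cost (A) = invoice 151473.88 + 4284.38 + duty 14269.10 = 170027.36
Supplier B (FCA):
CIF value = FCA price + origin terminal + freight + insurance = 152588.13 + 777.38 + 1727.98 + 229.27 = 155322.76
Import duty = 155322.76 × 9.3% = 14445.02
Buyer bears (B): 777.38 + 1727.98 + 229.27 + 1343.55 + 259.05 + 724.53 = 5061.76
Landed cost (B) = invoice 152588.13 + 5061.76 + duty 14445.02 = 172094.91
Difference = |170027.36 − 172094.91| = 2067.55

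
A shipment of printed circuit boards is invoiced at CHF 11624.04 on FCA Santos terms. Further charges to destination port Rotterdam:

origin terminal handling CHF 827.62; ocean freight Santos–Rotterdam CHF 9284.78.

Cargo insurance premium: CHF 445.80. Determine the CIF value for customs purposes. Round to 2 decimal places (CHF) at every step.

CIF = FCA price + pre-shipment costs + freight + insurance
CIF = 11624.04 + 827.62 + 9284.78 + 445.80 = 22182.24

CIF value: CHF 22182.24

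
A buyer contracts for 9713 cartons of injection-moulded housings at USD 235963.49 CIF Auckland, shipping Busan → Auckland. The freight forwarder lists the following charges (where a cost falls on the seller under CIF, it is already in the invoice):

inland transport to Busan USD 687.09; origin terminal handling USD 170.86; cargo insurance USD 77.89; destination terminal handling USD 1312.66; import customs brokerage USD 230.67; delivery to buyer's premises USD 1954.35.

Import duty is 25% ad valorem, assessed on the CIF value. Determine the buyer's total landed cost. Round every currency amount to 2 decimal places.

Total landed cost: USD 298452.04

CIF: the seller pays costs through ocean freight and marine insurance to the destination port.
Already in the invoice (seller's account under CIF): inland to port, origin terminal, insurance — exclude.
The CIF price already equals the CIF value: 235963.49
Import duty = 235963.49 × 25% = 58990.87
Buyer bears: destination terminal 1312.66 + brokerage 230.67 + delivery 1954.35 + duty 58990.87 = 62488.55
Landed cost = invoice 235963.49 + 62488.55 = 298452.04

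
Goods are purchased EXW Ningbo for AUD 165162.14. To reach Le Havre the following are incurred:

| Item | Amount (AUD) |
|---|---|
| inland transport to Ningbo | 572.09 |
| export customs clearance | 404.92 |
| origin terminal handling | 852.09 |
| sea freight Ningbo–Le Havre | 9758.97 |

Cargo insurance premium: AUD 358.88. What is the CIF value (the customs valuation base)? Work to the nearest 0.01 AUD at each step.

CIF = EXW price + pre-shipment costs + freight + insurance
CIF = 165162.14 + 572.09 + 404.92 + 852.09 + 9758.97 + 358.88 = 177109.09

CIF value: AUD 177109.09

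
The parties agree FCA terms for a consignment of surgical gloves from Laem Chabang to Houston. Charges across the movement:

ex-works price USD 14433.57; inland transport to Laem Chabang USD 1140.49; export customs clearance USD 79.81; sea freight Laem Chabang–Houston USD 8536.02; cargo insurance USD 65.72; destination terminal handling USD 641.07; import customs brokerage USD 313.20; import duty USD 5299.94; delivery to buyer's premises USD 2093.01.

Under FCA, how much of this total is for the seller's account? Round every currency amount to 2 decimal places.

FCA: the seller delivers export-cleared goods to the carrier; the buyer bears costs from that point.
Seller's account: goods 14433.57 + inland to port 1140.49 + export clearance 79.81 = 15653.87
Buyer's account: freight 8536.02 + insurance 65.72 + destination terminal 641.07 + brokerage 313.20 + duty 5299.94 + delivery 2093.01 = 16948.96

Seller's account: USD 15653.87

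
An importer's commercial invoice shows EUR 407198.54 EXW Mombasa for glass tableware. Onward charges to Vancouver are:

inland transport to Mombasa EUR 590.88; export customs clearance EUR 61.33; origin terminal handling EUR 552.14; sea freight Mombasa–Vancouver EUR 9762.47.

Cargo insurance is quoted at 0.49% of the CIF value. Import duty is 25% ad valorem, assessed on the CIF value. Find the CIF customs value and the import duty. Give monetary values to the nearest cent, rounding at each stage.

Let C be the CIF value. C = EXW price + pre-shipment costs + freight + 0.49% × C
C − 0.49% × C = 407198.54 + 590.88 + 61.33 + 552.14 + 9762.47
0.9951 × C = 418165.36
C = 418165.36 / 0.9951 = 420224.46
Insurance premium = 0.49% × 420224.46 = 2059.10
Import duty = 420224.46 × 25% = 105056.12

CIF value: EUR 420224.46; import duty: EUR 105056.12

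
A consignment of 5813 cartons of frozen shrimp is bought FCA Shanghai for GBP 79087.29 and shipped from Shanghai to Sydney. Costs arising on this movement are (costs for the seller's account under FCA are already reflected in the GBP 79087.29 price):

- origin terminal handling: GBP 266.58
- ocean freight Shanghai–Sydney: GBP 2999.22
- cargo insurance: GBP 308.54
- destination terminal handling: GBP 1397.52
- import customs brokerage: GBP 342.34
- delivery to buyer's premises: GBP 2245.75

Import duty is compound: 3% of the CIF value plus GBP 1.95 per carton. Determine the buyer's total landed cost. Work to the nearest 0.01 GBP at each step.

FCA: the seller delivers export-cleared goods to the carrier; the buyer bears costs from that point.
CIF value = FCA price + origin terminal + freight + insurance = 79087.29 + 266.58 + 2999.22 + 308.54 = 82661.63
Ad valorem component: 82661.63 × 3% = 2479.85
Specific component: 5813 × 1.95 = 11335.35
Import duty = 2479.85 + 11335.35 = 13815.20
Buyer bears: origin terminal 266.58 + freight 2999.22 + insurance 308.54 + destination terminal 1397.52 + brokerage 342.34 + delivery 2245.75 + duty 13815.20 = 21375.15
Landed cost = invoice 79087.29 + 21375.15 = 100462.44

Total landed cost: GBP 100462.44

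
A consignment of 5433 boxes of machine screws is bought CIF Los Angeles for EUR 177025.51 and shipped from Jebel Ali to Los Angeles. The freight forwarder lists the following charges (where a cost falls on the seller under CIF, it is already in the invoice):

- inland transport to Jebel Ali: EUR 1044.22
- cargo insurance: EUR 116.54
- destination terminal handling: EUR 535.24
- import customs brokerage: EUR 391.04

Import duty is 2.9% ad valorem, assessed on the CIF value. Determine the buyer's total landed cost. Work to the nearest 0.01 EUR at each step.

CIF: the seller pays costs through ocean freight and marine insurance to the destination port.
Already in the invoice (seller's account under CIF): inland to port, insurance — exclude.
The CIF price already equals the CIF value: 177025.51
Import duty = 177025.51 × 2.9% = 5133.74
Buyer bears: destination terminal 535.24 + brokerage 391.04 + duty 5133.74 = 6060.02
Landed cost = invoice 177025.51 + 6060.02 = 183085.53

Total landed cost: EUR 183085.53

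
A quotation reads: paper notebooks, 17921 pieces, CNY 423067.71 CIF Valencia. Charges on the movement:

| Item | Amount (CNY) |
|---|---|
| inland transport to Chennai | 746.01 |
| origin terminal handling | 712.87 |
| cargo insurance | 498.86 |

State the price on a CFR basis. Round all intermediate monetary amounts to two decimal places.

CFR price: CNY 422568.85

Not relevant to the conversion: origin terminal, inland to port — on the seller under both CIF and CFR; already in the CIF price and stays in the CFR price.
From CIF to CFR, the seller no longer bears: insurance.
CFR price = 423067.71 − 498.86 = 422568.85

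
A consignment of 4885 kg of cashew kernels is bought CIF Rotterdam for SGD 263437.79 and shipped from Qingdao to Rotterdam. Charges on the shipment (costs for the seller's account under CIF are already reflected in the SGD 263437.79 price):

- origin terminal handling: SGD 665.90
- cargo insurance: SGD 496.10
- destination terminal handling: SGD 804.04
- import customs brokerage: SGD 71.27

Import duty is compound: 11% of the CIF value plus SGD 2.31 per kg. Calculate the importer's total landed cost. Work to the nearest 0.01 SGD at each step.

Total landed cost: SGD 304575.61

CIF: the seller pays costs through ocean freight and marine insurance to the destination port.
Already in the invoice (seller's account under CIF): origin terminal, insurance — exclude.
The CIF price already equals the CIF value: 263437.79
Ad valorem component: 263437.79 × 11% = 28978.16
Specific component: 4885 × 2.31 = 11284.35
Import duty = 28978.16 + 11284.35 = 40262.51
Buyer bears: destination terminal 804.04 + brokerage 71.27 + duty 40262.51 = 41137.82
Landed cost = invoice 263437.79 + 41137.82 = 304575.61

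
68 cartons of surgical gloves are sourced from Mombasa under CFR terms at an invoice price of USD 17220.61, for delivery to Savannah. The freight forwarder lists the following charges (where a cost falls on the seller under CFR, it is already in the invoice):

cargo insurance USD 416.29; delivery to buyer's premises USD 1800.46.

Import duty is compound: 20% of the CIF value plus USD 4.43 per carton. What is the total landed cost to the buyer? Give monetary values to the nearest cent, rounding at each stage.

CFR: the seller pays costs through ocean freight to the destination port, but not insurance.
CIF value = CFR price + insurance = 17220.61 + 416.29 = 17636.90
Ad valorem component: 17636.90 × 20% = 3527.38
Specific component: 68 × 4.43 = 301.24
Import duty = 3527.38 + 301.24 = 3828.62
Buyer bears: insurance 416.29 + delivery 1800.46 + duty 3828.62 = 6045.37
Landed cost = invoice 17220.61 + 6045.37 = 23265.98

Total landed cost: USD 23265.98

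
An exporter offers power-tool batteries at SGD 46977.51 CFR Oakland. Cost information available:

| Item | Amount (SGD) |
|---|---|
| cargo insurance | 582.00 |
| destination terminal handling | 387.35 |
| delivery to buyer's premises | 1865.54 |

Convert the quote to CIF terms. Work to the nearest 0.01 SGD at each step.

CIF price: SGD 47559.51

Not relevant to the conversion: destination terminal, delivery — on the buyer under both terms; not part of either seller's price.
From CFR to CIF, the seller additionally bears: insurance.
CIF price = 46977.51 + 582.00 = 47559.51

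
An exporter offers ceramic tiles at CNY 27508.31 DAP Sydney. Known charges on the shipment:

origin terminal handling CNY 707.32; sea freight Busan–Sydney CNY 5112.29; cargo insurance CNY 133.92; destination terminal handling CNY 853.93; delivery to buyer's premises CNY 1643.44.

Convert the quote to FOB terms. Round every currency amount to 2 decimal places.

FOB price: CNY 19764.73

Not relevant to the conversion: origin terminal — on the seller under both DAP and FOB; already in the DAP price and stays in the FOB price.
From DAP to FOB, the seller no longer bears: freight, insurance, destination terminal, delivery.
FOB price = 27508.31 − 5112.29 − 133.92 − 853.93 − 1643.44 = 19764.73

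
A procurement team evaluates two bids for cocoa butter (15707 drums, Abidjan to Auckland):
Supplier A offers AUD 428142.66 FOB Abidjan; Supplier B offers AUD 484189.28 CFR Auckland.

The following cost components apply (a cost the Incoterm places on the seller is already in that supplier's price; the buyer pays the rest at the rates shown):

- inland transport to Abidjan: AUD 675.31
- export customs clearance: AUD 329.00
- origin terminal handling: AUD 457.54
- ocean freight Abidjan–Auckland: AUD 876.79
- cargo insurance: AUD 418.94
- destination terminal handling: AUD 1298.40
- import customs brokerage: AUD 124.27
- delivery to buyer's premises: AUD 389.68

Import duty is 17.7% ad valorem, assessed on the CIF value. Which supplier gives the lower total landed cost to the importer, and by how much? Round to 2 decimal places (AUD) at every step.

Supplier A (FOB):
CIF value = FOB price + freight + insurance = 428142.66 + 876.79 + 418.94 = 429438.39
Import duty = 429438.39 × 17.7% = 76010.60
Buyer bears (A): 876.79 + 418.94 + 1298.40 + 124.27 + 389.68 = 3108.08
Landed cost (A) = invoice 428142.66 + 3108.08 + duty 76010.60 = 507261.34
Supplier B (CFR):
CIF value = CFR price + insurance = 484189.28 + 418.94 = 484608.22
Import duty = 484608.22 × 17.7% = 85775.65
Buyer bears (B): 418.94 + 1298.40 + 124.27 + 389.68 = 2231.29
Landed cost (B) = invoice 484189.28 + 2231.29 + duty 85775.65 = 572196.22
Difference = |507261.34 − 572196.22| = 64934.88

Supplier A is cheaper by AUD 64934.88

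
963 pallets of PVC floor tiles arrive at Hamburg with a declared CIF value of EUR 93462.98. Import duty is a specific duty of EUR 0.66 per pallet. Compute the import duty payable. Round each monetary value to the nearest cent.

Import duty = 963 × 0.66 = 635.58

Import duty: EUR 635.58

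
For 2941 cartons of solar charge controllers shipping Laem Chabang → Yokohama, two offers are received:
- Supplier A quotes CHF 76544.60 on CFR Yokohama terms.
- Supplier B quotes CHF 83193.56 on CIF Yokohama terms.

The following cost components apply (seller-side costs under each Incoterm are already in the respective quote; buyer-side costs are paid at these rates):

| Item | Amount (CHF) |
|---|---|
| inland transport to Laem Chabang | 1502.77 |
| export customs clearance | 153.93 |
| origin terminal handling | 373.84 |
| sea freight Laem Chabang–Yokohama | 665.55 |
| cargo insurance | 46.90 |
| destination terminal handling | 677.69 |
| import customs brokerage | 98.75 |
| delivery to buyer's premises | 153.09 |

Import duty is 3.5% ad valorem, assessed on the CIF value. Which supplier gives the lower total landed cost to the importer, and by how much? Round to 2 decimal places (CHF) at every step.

Supplier A (CFR):
CIF value = CFR price + insurance = 76544.60 + 46.90 = 76591.50
Import duty = 76591.50 × 3.5% = 2680.70
Buyer bears (A): 46.90 + 677.69 + 98.75 + 153.09 = 976.43
Landed cost (A) = invoice 76544.60 + 976.43 + duty 2680.70 = 80201.73
Supplier B (CIF):
The CIF price already equals the CIF value: 83193.56
Import duty = 83193.56 × 3.5% = 2911.77
Buyer bears (B): 677.69 + 98.75 + 153.09 = 929.53
Landed cost (B) = invoice 83193.56 + 929.53 + duty 2911.77 = 87034.86
Difference = |80201.73 − 87034.86| = 6833.13

Supplier A is cheaper by CHF 6833.13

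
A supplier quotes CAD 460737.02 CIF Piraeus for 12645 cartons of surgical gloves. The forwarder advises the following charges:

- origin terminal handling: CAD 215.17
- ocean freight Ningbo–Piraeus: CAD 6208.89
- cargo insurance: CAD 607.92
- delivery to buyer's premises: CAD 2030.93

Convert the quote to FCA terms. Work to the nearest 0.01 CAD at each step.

Not relevant to the conversion: delivery — on the buyer under both terms; not part of either seller's price.
From CIF to FCA, the seller no longer bears: origin terminal, freight, insurance.
FCA price = 460737.02 − 215.17 − 6208.89 − 607.92 = 453705.04

FCA price: CAD 453705.04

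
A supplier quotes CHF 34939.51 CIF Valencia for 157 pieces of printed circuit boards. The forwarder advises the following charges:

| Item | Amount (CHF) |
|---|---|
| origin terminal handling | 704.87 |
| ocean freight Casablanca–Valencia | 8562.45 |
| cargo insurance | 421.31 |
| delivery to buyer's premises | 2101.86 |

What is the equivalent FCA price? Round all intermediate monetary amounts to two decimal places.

FCA price: CHF 25250.88

Not relevant to the conversion: delivery — on the buyer under both terms; not part of either seller's price.
From CIF to FCA, the seller no longer bears: origin terminal, freight, insurance.
FCA price = 34939.51 − 704.87 − 8562.45 − 421.31 = 25250.88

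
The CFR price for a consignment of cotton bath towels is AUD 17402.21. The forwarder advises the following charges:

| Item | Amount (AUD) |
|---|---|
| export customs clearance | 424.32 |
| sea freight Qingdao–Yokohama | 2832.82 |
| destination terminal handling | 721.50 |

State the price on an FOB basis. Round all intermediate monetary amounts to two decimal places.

FOB price: AUD 14569.39

Not relevant to the conversion: export clearance — on the seller under both CFR and FOB; already in the CFR price and stays in the FOB price. destination terminal — on the buyer under both terms; not part of either seller's price.
From CFR to FOB, the seller no longer bears: freight.
FOB price = 17402.21 − 2832.82 = 14569.39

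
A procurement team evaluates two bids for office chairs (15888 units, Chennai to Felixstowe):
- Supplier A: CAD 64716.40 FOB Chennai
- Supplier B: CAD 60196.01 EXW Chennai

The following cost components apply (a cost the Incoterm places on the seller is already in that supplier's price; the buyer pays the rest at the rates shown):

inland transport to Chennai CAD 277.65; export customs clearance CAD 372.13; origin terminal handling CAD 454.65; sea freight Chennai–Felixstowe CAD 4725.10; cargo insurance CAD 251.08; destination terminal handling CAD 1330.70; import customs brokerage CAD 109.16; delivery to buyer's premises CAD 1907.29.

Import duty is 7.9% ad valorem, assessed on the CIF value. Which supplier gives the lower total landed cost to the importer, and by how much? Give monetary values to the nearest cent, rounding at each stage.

Supplier B is cheaper by CAD 3685.82

Supplier A (FOB):
CIF value = FOB price + freight + insurance = 64716.40 + 4725.10 + 251.08 = 69692.58
Import duty = 69692.58 × 7.9% = 5505.71
Buyer bears (A): 4725.10 + 251.08 + 1330.70 + 109.16 + 1907.29 = 8323.33
Landed cost (A) = invoice 64716.40 + 8323.33 + duty 5505.71 = 78545.44
Supplier B (EXW):
CIF value = EXW price + inland to port + export clearance + origin terminal + freight + insurance = 60196.01 + 277.65 + 372.13 + 454.65 + 4725.10 + 251.08 = 66276.62
Import duty = 66276.62 × 7.9% = 5235.85
Buyer bears (B): 277.65 + 372.13 + 454.65 + 4725.10 + 251.08 + 1330.70 + 109.16 + 1907.29 = 9427.76
Landed cost (B) = invoice 60196.01 + 9427.76 + duty 5235.85 = 74859.62
Difference = |78545.44 − 74859.62| = 3685.82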